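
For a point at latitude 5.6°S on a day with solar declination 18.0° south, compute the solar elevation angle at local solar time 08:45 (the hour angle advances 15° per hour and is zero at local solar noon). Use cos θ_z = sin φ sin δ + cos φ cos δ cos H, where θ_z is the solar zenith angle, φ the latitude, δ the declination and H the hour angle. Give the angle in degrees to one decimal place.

40.9°

Hour angle H = 15° × (8.75 − 12) = -48.75°.
cos θ_z = sin φ sin δ + cos φ cos δ cos H = (-0.0976)(-0.3090) + (0.9952)(0.9511)(0.6593) = 0.6542.
θ_z = arccos(0.6542) = 49.14°, so the elevation is 90° − 49.14° = 40.86°.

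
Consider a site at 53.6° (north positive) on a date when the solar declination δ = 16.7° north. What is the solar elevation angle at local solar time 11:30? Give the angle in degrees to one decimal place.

52.6°

Hour angle H = 15° × (11.5 − 12) = -7.50°.
cos θ_z = sin φ sin δ + cos φ cos δ cos H = (0.8049)(0.2874) + (0.5934)(0.9578)(0.9914) = 0.7948.
θ_z = arccos(0.7948) = 37.36°, so the elevation is 90° − 37.36° = 52.64°.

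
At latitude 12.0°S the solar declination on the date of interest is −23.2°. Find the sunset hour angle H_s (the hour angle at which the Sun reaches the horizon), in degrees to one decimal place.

−tan φ tan δ = −(-0.2126)(-0.4286) = -0.0911; H_s = arccos(-0.0911) = 95.23°.

95.2°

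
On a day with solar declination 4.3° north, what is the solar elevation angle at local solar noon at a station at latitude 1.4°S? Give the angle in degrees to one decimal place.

At local solar noon the hour angle is zero, so the elevation is 90° − |φ − δ| = 90° − |-1.4° − (4.3°)| = 90° − 5.7° = 84.3°.

84.3°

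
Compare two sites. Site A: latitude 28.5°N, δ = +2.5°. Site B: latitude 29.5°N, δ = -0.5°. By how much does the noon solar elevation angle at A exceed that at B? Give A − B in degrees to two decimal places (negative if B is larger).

A: 90° − |28.5 − (2.5)| = 64.00°.
B: 90° − |29.5 − (-0.5)| = 60.00°.
A − B = 64.00 − 60.00 = 4.00°.

+4.00°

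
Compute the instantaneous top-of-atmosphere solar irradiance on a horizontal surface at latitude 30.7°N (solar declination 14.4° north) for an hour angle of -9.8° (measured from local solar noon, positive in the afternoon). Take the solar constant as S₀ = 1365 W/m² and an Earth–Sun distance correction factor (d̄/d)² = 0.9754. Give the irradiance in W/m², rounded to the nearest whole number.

cos θ_z = sin φ sin δ + cos φ cos δ cos H = (0.5105)(0.2487) + (0.8599)(0.9686)(0.9854) = 0.9477.
Top-of-atmosphere irradiance = S₀ (d̄/d)² cos θ_z = 1365 × 0.9754 × 0.9477 = 1261.79 W/m².

1262 W/m²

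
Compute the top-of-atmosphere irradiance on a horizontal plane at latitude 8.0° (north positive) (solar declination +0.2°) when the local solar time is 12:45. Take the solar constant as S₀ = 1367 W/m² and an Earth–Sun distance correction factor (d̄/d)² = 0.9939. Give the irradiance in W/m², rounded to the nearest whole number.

1320 W/m²

Hour angle H = 15° × (12.75 − 12) = 11.25°.
cos θ_z = sin(8.0°) sin(0.2°) + cos(8.0°) cos(0.2°) cos(11.25°) = 0.0005 + 0.9712 = 0.9717.
Top-of-atmosphere irradiance = S₀ (d̄/d)² cos θ_z = 1367 × 0.9939 × 0.9717 = 1320.21 W/m².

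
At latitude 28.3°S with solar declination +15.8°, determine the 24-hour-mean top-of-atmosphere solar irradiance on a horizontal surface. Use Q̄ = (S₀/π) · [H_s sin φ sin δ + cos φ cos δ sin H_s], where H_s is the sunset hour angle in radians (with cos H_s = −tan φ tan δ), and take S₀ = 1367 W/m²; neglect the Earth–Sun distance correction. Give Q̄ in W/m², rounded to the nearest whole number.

cos H_s = −tan(-28.3°) · tan(15.8°) = 0.1524, so H_s = arccos(0.1524) = 81.23°. In radians, H_s = 1.4177.
H_s sin φ sin δ = 1.4177 × -0.4741 × 0.2723 = -0.1830.
cos φ cos δ sin H_s = 0.8805 × 0.9622 × 0.9883 = 0.8373.
Q̄ = (1367/π) × (-0.1830 + 0.8373) = 435.13 × 0.6543 = 284.71 W/m².

285 W/m²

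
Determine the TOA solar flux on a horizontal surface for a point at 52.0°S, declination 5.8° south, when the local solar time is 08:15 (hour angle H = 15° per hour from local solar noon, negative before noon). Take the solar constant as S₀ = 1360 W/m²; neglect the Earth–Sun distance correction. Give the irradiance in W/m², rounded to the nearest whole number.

Hour angle H = 15° × (8.25 − 12) = -56.25°.
cos θ_z = sin φ sin δ + cos φ cos δ cos H = (-0.7880)(-0.1011) + (0.6157)(0.9949)(0.5556) = 0.4200.
Top-of-atmosphere irradiance = S₀ cos θ_z = 1360 × 0.4200 = 571.20 W/m².

571 W/m²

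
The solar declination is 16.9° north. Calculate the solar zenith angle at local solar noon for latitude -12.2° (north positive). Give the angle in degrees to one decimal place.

29.1°

At local solar noon the hour angle is zero, so the zenith angle is |φ − δ| = |-12.2° − (16.9°)| = 29.1°.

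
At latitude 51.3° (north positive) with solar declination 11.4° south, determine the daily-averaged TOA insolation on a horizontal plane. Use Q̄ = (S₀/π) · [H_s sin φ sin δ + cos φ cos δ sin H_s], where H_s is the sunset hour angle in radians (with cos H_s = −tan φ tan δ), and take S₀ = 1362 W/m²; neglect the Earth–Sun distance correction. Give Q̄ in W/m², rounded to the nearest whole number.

169 W/m²

−tan φ tan δ = −(1.2482)(-0.2016) = 0.2516; H_s = arccos(0.2516) = 75.43°. In radians, H_s = 1.3165.
H_s sin φ sin δ = 1.3165 × 0.7804 × -0.1977 = -0.2031.
cos φ cos δ sin H_s = 0.6252 × 0.9803 × 0.9678 = 0.5931.
Q̄ = (1362/π) × (-0.2031 + 0.5931) = 433.54 × 0.3900 = 169.08 W/m².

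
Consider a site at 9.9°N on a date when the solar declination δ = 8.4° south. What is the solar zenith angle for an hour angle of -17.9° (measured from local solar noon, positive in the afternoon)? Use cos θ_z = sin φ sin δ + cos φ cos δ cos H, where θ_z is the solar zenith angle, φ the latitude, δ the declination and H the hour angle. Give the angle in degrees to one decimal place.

cos θ_z = sin φ sin δ + cos φ cos δ cos H = (0.1719)(-0.1461) + (0.9851)(0.9893)(0.9516) = 0.9023.
θ_z = arccos(0.9023) = 25.54°.

25.5°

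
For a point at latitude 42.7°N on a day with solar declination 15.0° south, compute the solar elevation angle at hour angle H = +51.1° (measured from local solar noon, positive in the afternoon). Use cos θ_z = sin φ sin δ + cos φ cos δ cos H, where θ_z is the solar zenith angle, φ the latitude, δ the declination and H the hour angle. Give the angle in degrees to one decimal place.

15.7°

cos θ_z = sin(42.7°) sin(-15.0°) + cos(42.7°) cos(-15.0°) cos(51.10°) = -0.1755 + 0.4458 = 0.2703.
θ_z = arccos(0.2703) = 74.32°, so the elevation is 90° − 74.32° = 15.68°.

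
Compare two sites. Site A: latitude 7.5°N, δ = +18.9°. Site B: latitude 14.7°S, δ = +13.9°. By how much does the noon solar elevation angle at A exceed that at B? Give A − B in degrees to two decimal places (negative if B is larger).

+17.20°

A: 90° − |7.5 − (18.9)| = 78.60°.
B: 90° − |-14.7 − (13.9)| = 61.40°.
A − B = 78.60 − 61.40 = 17.20°.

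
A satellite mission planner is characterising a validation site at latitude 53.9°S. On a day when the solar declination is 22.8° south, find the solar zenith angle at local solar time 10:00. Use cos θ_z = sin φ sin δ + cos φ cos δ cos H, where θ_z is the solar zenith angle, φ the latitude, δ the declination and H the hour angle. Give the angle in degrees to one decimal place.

Hour angle H = 15° × (10 − 12) = -30.00°.
cos θ_z = sin φ sin δ + cos φ cos δ cos H = (-0.8080)(-0.3875) + (0.5892)(0.9219)(0.8660) = 0.7835.
θ_z = arccos(0.7835) = 38.42°.

38.4°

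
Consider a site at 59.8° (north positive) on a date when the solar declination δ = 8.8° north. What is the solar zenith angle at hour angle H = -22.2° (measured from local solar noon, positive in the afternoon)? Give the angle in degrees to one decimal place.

53.7°

cos θ_z = sin φ sin δ + cos φ cos δ cos H = (0.8643)(0.1530) + (0.5030)(0.9882)(0.9259) = 0.5925.
θ_z = arccos(0.5925) = 53.67°.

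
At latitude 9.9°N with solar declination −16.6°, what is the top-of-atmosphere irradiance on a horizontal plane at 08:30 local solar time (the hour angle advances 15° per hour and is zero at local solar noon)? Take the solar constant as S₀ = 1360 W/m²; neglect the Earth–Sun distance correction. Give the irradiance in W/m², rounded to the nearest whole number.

715 W/m²

Hour angle H = 15° × (8.5 − 12) = -52.50°.
cos θ_z = sin(9.9°) sin(-16.6°) + cos(9.9°) cos(-16.6°) cos(-52.50°) = -0.0491 + 0.5747 = 0.5256.
Top-of-atmosphere irradiance = S₀ cos θ_z = 1360 × 0.5256 = 714.82 W/m².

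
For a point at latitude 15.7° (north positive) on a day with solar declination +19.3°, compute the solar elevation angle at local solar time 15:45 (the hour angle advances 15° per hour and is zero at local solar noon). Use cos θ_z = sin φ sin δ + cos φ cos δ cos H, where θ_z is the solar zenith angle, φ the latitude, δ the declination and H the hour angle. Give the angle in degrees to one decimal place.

Hour angle H = 15° × (15.75 − 12) = 56.25°.
With φ = 15.7°, δ = 19.3°, H = 56.25°: sin φ sin δ = 0.0894, cos φ cos δ cos H = 0.5048, so cos θ_z = 0.5942.
θ_z = arccos(0.5942) = 53.54°, so the elevation is 90° − 53.54° = 36.46°.

36.5°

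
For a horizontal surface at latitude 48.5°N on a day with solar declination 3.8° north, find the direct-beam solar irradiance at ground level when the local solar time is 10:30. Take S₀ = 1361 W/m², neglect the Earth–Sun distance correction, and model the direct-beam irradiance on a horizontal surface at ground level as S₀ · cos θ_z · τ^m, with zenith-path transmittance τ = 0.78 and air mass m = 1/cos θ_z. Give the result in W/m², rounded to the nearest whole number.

Hour angle H = 15° × (10.5 − 12) = -22.50°.
With φ = 48.5°, δ = 3.8°, H = -22.50°: sin φ sin δ = 0.0496, cos φ cos δ cos H = 0.6108, so cos θ_z = 0.6604.
Air mass m = 1/cos θ_z = 1/0.6604 = 1.514; τ^m = 0.78^1.514 = 0.6865.
Surface direct beam = 1361 × 0.6604 × 0.6865 = 617.03 W/m².

617 W/m²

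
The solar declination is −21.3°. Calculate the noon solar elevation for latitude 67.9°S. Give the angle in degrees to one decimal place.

At local solar noon the hour angle is zero, so the elevation is 90° − |φ − δ| = 90° − |-67.9° − (-21.3°)| = 90° − 46.6° = 43.4°.

43.4°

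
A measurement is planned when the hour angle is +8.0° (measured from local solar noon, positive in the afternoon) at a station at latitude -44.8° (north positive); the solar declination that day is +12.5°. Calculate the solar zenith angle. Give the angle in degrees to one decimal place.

cos θ_z = sin(-44.8°) sin(12.5°) + cos(-44.8°) cos(12.5°) cos(8.00°) = -0.1525 + 0.6860 = 0.5335.
θ_z = arccos(0.5335) = 57.76°.

57.8°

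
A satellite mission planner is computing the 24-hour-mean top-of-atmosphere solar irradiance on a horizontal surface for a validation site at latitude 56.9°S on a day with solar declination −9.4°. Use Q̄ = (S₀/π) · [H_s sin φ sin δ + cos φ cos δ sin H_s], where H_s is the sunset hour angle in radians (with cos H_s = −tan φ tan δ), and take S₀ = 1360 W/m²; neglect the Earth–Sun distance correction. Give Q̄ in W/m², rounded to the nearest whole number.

The sunset hour angle satisfies cos H_s = −tan φ tan δ = -0.2540, giving H_s = 104.71°. In radians, H_s = 1.8275.
H_s sin φ sin δ = 1.8275 × -0.8377 × -0.1633 = 0.2500.
cos φ cos δ sin H_s = 0.5461 × 0.9866 × 0.9672 = 0.5211.
Q̄ = (1360/π) × (0.2500 + 0.5211) = 432.90 × 0.7711 = 333.81 W/m².

334 W/m²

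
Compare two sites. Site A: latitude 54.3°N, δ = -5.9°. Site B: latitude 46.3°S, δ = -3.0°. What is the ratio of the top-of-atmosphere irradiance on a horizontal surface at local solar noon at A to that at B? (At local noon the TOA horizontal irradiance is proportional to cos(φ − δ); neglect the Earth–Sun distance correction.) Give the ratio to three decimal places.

0.683

A: cos θ_z = cos(54.3° − (-5.9°)) = 0.4970.
B: cos θ_z = cos(-46.3° − (-3.0°)) = 0.7278.
Ratio A/B = 0.4970 / 0.7278 = 0.6829.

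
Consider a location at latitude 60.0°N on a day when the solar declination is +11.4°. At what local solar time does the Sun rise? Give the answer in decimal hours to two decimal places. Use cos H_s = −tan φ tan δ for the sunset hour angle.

The sunset hour angle satisfies cos H_s = −tan φ tan δ = -0.3492, giving H_s = 110.44°.
Sunrise is at 12 − H_s/15 = 12 − 7.363 = 4.637 h local solar time.

4.64 h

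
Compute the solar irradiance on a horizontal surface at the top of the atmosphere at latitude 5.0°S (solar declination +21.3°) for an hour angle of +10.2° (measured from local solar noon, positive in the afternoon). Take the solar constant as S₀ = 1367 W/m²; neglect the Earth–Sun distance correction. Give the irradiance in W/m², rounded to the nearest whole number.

1205 W/m²

cos θ_z = sin(-5.0°) sin(21.3°) + cos(-5.0°) cos(21.3°) cos(10.20°) = -0.0317 + 0.9135 = 0.8818.
Top-of-atmosphere irradiance = S₀ cos θ_z = 1367 × 0.8818 = 1205.42 W/m².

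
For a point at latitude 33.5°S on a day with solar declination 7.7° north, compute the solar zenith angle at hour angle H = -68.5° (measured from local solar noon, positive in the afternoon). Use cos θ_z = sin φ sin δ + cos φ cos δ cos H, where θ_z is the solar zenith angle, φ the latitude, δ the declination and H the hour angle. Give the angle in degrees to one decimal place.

76.8°

With φ = -33.5°, δ = 7.7°, H = -68.50°: sin φ sin δ = -0.0740, cos φ cos δ cos H = 0.3029, so cos θ_z = 0.2289.
θ_z = arccos(0.2289) = 76.77°.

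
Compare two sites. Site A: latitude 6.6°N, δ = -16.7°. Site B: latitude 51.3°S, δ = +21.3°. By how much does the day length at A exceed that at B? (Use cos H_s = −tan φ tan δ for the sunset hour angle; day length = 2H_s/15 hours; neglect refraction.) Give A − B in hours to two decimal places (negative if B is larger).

+3.62 h

A: H_s = arccos(−tan 6.6° · tan -16.7°) = 88.01°, so 2H_s/15 = 11.7347 h.
B: H_s = arccos(−tan -51.3° · tan 21.3°) = 60.88°, so 2H_s/15 = 8.1173 h.
A − B = 11.7347 − 8.1173 = 3.6174 h.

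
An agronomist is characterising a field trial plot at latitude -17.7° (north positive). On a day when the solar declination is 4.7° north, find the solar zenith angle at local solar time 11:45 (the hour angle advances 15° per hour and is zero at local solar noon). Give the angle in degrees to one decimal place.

Hour angle H = 15° × (11.75 − 12) = -3.75°.
cos θ_z = sin φ sin δ + cos φ cos δ cos H = (-0.3040)(0.0819) + (0.9527)(0.9966)(0.9979) = 0.9226.
θ_z = arccos(0.9226) = 22.69°.

22.7°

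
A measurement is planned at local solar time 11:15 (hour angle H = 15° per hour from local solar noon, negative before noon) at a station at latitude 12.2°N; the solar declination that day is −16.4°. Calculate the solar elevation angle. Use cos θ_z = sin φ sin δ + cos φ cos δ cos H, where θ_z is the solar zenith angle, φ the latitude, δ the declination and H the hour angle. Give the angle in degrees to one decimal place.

59.3°

Hour angle H = 15° × (11.25 − 12) = -11.25°.
cos θ_z = sin(12.2°) sin(-16.4°) + cos(12.2°) cos(-16.4°) cos(-11.25°) = -0.0597 + 0.9196 = 0.8599.
θ_z = arccos(0.8599) = 30.69°, so the elevation is 90° − 30.69° = 59.31°.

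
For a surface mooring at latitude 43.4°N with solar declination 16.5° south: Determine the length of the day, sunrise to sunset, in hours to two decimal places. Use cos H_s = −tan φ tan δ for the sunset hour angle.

−tan φ tan δ = −(0.9457)(-0.2962) = 0.2801; H_s = arccos(0.2801) = 73.73°.
Day length = 2 H_s / 15° h⁻¹ = 147.46° / 15 = 9.831 h.

9.83 hours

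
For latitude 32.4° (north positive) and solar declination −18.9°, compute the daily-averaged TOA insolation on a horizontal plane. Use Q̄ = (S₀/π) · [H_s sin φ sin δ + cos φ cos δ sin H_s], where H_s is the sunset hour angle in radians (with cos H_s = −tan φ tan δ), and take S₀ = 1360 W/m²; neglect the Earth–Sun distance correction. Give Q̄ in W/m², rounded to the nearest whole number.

The sunset hour angle satisfies cos H_s = −tan φ tan δ = 0.2173, giving H_s = 77.45°. In radians, H_s = 1.3518.
H_s sin φ sin δ = 1.3518 × 0.5358 × -0.3239 = -0.2346.
cos φ cos δ sin H_s = 0.8443 × 0.9461 × 0.9761 = 0.7797.
Q̄ = (1360/π) × (-0.2346 + 0.7797) = 432.90 × 0.5451 = 235.97 W/m².

236 W/m²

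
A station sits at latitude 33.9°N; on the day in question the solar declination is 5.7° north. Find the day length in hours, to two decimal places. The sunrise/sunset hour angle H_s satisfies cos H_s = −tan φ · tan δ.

12.51 hours

−tan φ tan δ = −(0.6720)(0.0998) = -0.0671; H_s = arccos(-0.0671) = 93.85°.
Day length = 2 H_s / 15° h⁻¹ = 187.70° / 15 = 12.513 h.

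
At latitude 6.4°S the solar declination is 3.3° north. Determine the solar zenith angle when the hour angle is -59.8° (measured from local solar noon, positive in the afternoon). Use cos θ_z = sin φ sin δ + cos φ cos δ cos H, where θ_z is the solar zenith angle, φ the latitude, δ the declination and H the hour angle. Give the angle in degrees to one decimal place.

cos θ_z = sin φ sin δ + cos φ cos δ cos H = (-0.1115)(0.0576) + (0.9938)(0.9983)(0.5030) = 0.4926.
θ_z = arccos(0.4926) = 60.49°.

60.5°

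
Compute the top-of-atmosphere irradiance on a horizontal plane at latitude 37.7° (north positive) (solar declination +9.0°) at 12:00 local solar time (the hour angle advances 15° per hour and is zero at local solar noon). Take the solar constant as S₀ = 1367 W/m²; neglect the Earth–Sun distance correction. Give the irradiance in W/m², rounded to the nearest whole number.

1199 W/m²

Hour angle H = 15° × (12 − 12) = 0.00°.
cos θ_z = sin φ sin δ + cos φ cos δ cos H = (0.6115)(0.1564) + (0.7912)(0.9877)(1.0000) = 0.8771.
Top-of-atmosphere irradiance = S₀ cos θ_z = 1367 × 0.8771 = 1199.00 W/m².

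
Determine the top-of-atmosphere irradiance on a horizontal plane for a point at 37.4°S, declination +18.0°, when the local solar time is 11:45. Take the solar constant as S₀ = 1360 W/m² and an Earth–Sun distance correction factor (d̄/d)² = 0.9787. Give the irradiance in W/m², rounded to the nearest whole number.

Hour angle H = 15° × (11.75 − 12) = -3.75°.
cos θ_z = sin φ sin δ + cos φ cos δ cos H = (-0.6074)(0.3090) + (0.7944)(0.9511)(0.9979) = 0.5663.
Top-of-atmosphere irradiance = S₀ (d̄/d)² cos θ_z = 1360 × 0.9787 × 0.5663 = 753.76 W/m².

754 W/m²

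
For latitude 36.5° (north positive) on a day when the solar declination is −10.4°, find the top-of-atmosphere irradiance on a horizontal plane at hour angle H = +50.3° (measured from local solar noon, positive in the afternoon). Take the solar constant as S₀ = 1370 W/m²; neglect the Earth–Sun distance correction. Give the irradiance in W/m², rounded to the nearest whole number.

cos θ_z = sin(36.5°) sin(-10.4°) + cos(36.5°) cos(-10.4°) cos(50.30°) = -0.1074 + 0.5050 = 0.3976.
Top-of-atmosphere irradiance = S₀ cos θ_z = 1370 × 0.3976 = 544.71 W/m².

545 W/m²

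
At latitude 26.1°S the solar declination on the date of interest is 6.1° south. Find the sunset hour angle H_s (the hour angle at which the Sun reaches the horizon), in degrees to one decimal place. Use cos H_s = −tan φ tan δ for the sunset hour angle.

The sunset hour angle satisfies cos H_s = −tan φ tan δ = -0.0524, giving H_s = 93.00°.

93.0°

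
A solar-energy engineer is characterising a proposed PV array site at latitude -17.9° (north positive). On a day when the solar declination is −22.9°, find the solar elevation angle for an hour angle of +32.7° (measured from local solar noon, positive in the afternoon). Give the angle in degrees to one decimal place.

cos θ_z = sin(-17.9°) sin(-22.9°) + cos(-17.9°) cos(-22.9°) cos(32.70°) = 0.1196 + 0.7377 = 0.8573.
θ_z = arccos(0.8573) = 30.99°, so the elevation is 90° − 30.99° = 59.01°.

59.0°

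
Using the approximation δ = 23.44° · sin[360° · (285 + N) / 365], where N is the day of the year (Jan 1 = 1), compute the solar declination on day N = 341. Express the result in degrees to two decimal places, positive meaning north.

-22.88°

360 × (285 + 341) / 365 = 617.425°; sin(617.425°) = -0.9760.
δ = 23.44 × -0.9760 = -22.877° ≈ -22.88°.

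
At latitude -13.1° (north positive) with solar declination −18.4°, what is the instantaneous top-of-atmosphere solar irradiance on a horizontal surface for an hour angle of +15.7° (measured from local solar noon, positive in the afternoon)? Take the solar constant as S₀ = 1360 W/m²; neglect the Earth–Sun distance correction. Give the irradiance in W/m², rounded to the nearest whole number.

With φ = -13.1°, δ = -18.4°, H = 15.70°: sin φ sin δ = 0.0715, cos φ cos δ cos H = 0.8897, so cos θ_z = 0.9612.
Top-of-atmosphere irradiance = S₀ cos θ_z = 1360 × 0.9612 = 1307.23 W/m².

1307 W/m²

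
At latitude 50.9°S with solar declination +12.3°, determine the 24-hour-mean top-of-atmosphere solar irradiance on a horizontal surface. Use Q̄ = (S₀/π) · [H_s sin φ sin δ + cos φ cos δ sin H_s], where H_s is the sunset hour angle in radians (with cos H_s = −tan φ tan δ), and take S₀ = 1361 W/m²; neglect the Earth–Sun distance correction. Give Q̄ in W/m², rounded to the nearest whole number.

164 W/m²

−tan φ tan δ = −(-1.2305)(0.2180) = 0.2682; H_s = arccos(0.2682) = 74.44°. In radians, H_s = 1.2992.
H_s sin φ sin δ = 1.2992 × -0.7760 × 0.2130 = -0.2147.
cos φ cos δ sin H_s = 0.6307 × 0.9770 × 0.9633 = 0.5936.
Q̄ = (1361/π) × (-0.2147 + 0.5936) = 433.22 × 0.3789 = 164.15 W/m².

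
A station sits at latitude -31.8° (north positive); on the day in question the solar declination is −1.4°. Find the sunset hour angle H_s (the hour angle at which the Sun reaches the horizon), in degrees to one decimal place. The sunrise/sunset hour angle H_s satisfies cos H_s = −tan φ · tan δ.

90.9°

The sunset hour angle satisfies cos H_s = −tan φ tan δ = -0.0152, giving H_s = 90.87°.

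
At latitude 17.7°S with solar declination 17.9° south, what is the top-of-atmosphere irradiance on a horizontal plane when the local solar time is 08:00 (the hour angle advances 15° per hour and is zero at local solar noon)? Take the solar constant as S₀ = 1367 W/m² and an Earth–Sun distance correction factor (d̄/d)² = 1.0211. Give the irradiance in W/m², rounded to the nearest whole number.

763 W/m²

Hour angle H = 15° × (8 − 12) = -60.00°.
cos θ_z = sin φ sin δ + cos φ cos δ cos H = (-0.3040)(-0.3074) + (0.9527)(0.9516)(0.5000) = 0.5467.
Top-of-atmosphere irradiance = S₀ (d̄/d)² cos θ_z = 1367 × 1.0211 × 0.5467 = 763.11 W/m².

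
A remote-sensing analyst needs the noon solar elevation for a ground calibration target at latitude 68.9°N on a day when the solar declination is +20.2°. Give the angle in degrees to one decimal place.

41.3°

At local solar noon the hour angle is zero, so the elevation is 90° − |φ − δ| = 90° − |68.9° − (20.2°)| = 90° − 48.7° = 41.3°.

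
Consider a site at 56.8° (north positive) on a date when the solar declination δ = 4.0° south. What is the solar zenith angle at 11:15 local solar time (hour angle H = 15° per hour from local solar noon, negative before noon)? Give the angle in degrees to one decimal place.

Hour angle H = 15° × (11.25 − 12) = -11.25°.
With φ = 56.8°, δ = -4.0°, H = -11.25°: sin φ sin δ = -0.0584, cos φ cos δ cos H = 0.5357, so cos θ_z = 0.4773.
θ_z = arccos(0.4773) = 61.49°.

61.5°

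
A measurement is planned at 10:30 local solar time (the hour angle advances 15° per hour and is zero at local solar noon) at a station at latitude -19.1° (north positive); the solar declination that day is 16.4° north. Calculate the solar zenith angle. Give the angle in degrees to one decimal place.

41.8°

Hour angle H = 15° × (10.5 − 12) = -22.50°.
cos θ_z = sin(-19.1°) sin(16.4°) + cos(-19.1°) cos(16.4°) cos(-22.50°) = -0.0924 + 0.8375 = 0.7451.
θ_z = arccos(0.7451) = 41.83°.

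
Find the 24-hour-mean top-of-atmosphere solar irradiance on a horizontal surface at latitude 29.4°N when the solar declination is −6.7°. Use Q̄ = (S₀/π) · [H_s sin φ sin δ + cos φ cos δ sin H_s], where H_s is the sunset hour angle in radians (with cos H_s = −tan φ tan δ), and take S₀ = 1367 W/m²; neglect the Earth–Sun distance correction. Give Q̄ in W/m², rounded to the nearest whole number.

The sunset hour angle satisfies cos H_s = −tan φ tan δ = 0.0662, giving H_s = 86.20°. In radians, H_s = 1.5045.
H_s sin φ sin δ = 1.5045 × 0.4909 × -0.1167 = -0.0862.
cos φ cos δ sin H_s = 0.8712 × 0.9932 × 0.9978 = 0.8634.
Q̄ = (1367/π) × (-0.0862 + 0.8634) = 435.13 × 0.7772 = 338.18 W/m².

338 W/m²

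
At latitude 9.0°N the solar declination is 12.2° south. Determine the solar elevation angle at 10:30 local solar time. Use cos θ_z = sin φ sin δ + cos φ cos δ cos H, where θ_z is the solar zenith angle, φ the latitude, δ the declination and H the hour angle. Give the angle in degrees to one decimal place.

59.2°

Hour angle H = 15° × (10.5 − 12) = -22.50°.
cos θ_z = sin(9.0°) sin(-12.2°) + cos(9.0°) cos(-12.2°) cos(-22.50°) = -0.0331 + 0.8919 = 0.8588.
θ_z = arccos(0.8588) = 30.82°, so the elevation is 90° − 30.82° = 59.18°.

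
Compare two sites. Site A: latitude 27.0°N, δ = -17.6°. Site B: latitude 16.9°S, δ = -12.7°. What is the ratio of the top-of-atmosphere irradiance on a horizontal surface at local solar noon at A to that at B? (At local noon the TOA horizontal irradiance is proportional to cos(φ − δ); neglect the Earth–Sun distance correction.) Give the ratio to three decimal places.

0.714

A: cos θ_z = cos(27.0° − (-17.6°)) = 0.7120.
B: cos θ_z = cos(-16.9° − (-12.7°)) = 0.9973.
Ratio A/B = 0.7120 / 0.9973 = 0.7139.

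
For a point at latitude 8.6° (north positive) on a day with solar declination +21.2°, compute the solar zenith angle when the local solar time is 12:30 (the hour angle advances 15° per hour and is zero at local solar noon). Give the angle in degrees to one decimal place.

14.5°

Hour angle H = 15° × (12.5 − 12) = 7.50°.
With φ = 8.6°, δ = 21.2°, H = 7.50°: sin φ sin δ = 0.0541, cos φ cos δ cos H = 0.9140, so cos θ_z = 0.9681.
θ_z = arccos(0.9681) = 14.51°.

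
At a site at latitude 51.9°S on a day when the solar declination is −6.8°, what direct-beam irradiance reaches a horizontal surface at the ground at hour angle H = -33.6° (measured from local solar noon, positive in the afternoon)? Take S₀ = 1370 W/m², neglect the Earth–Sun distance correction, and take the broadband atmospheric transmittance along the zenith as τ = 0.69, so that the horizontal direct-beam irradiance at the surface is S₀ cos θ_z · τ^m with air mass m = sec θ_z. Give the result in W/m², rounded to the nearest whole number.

447 W/m²

cos θ_z = sin φ sin δ + cos φ cos δ cos H = (-0.7869)(-0.1184) + (0.6170)(0.9930)(0.8329) = 0.6035.
Air mass m = 1/cos θ_z = 1/0.6035 = 1.657; τ^m = 0.69^1.657 = 0.5407.
Surface direct beam = 1370 × 0.6035 × 0.5407 = 447.05 W/m².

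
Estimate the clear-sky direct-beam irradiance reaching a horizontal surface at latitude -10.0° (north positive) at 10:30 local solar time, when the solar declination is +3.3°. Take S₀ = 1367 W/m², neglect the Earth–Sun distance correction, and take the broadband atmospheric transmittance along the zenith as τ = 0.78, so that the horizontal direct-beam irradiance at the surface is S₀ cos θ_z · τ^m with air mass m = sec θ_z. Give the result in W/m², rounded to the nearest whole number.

Hour angle H = 15° × (10.5 − 12) = -22.50°.
cos θ_z = sin(-10.0°) sin(3.3°) + cos(-10.0°) cos(3.3°) cos(-22.50°) = -0.0100 + 0.9083 = 0.8983.
Air mass m = 1/cos θ_z = 1/0.8983 = 1.113; τ^m = 0.78^1.113 = 0.7584.
Surface direct beam = 1367 × 0.8983 × 0.7584 = 931.30 W/m².

931 W/m²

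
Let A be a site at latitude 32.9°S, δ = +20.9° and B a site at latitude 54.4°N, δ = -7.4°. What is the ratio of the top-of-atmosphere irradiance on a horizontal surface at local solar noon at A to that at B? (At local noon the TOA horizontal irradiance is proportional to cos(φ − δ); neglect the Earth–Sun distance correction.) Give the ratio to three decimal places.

1.250

A: cos θ_z = cos(-32.9° − (20.9°)) = 0.5906.
B: cos θ_z = cos(54.4° − (-7.4°)) = 0.4726.
Ratio A/B = 0.5906 / 0.4726 = 1.2497.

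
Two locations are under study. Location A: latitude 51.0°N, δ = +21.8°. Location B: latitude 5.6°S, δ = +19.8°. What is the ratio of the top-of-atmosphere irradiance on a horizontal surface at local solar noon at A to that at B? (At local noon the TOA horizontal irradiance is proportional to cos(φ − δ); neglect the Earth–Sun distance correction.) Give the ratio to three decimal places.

A: cos θ_z = cos(51.0° − (21.8°)) = 0.8729.
B: cos θ_z = cos(-5.6° − (19.8°)) = 0.9033.
Ratio A/B = 0.8729 / 0.9033 = 0.9663.

0.966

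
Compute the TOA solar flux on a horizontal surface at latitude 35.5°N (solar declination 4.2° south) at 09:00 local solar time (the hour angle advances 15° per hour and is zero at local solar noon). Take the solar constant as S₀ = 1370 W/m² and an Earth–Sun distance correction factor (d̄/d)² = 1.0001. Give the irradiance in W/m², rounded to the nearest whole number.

728 W/m²

Hour angle H = 15° × (9 − 12) = -45.00°.
cos θ_z = sin φ sin δ + cos φ cos δ cos H = (0.5807)(-0.0732) + (0.8141)(0.9973)(0.7071) = 0.5316.
Top-of-atmosphere irradiance = S₀ (d̄/d)² cos θ_z = 1370 × 1.0001 × 0.5316 = 728.36 W/m².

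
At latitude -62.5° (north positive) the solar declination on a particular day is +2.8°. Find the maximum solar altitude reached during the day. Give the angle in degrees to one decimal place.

24.7°

At local solar noon the hour angle is zero, so the elevation is 90° − |φ − δ| = 90° − |-62.5° − (2.8°)| = 90° − 65.3° = 24.7°.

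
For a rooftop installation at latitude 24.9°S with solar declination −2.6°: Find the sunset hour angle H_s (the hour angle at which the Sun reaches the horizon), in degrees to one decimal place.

91.2°

The sunset hour angle satisfies cos H_s = −tan φ tan δ = -0.0211, giving H_s = 91.21°.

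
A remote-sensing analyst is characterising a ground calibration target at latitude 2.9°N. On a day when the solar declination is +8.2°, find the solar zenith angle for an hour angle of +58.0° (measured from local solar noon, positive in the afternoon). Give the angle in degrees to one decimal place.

57.9°

cos θ_z = sin(2.9°) sin(8.2°) + cos(2.9°) cos(8.2°) cos(58.00°) = 0.0072 + 0.5238 = 0.5310.
θ_z = arccos(0.5310) = 57.93°.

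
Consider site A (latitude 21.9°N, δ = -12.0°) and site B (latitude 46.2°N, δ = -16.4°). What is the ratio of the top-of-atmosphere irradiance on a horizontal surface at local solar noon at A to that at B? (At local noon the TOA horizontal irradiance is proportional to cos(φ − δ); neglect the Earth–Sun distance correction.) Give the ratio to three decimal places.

A: cos θ_z = cos(21.9° − (-12.0°)) = 0.8300.
B: cos θ_z = cos(46.2° − (-16.4°)) = 0.4602.
Ratio A/B = 0.8300 / 0.4602 = 1.8036.

1.804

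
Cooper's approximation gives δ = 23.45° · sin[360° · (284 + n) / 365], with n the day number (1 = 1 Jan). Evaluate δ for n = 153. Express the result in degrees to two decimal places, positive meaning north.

+22.17°

360 × (284 + 153) / 365 = 431.014°; sin(431.014°) = 0.9456.
δ = 23.45 × 0.9456 = 22.174° ≈ +22.17°.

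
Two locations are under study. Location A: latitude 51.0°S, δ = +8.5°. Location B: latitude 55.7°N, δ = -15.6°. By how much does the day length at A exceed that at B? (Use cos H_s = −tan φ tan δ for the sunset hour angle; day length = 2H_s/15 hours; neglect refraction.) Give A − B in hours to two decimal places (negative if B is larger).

+1.80 h

A: H_s = arccos(−tan -51.0° · tan 8.5°) = 79.36°, so 2H_s/15 = 10.5813 h.
B: H_s = arccos(−tan 55.7° · tan -15.6°) = 65.84°, so 2H_s/15 = 8.7787 h.
A − B = 10.5813 − 8.7787 = 1.8026 h.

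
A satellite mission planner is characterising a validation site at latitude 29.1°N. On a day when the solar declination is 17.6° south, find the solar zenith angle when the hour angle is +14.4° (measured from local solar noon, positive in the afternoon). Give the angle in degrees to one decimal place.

cos θ_z = sin(29.1°) sin(-17.6°) + cos(29.1°) cos(-17.6°) cos(14.40°) = -0.1471 + 0.8067 = 0.6596.
θ_z = arccos(0.6596) = 48.73°.

48.7°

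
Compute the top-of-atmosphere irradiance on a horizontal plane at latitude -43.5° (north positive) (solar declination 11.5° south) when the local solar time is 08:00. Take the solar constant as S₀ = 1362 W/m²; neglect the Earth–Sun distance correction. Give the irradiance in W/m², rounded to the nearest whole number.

671 W/m²

Hour angle H = 15° × (8 − 12) = -60.00°.
cos θ_z = sin(-43.5°) sin(-11.5°) + cos(-43.5°) cos(-11.5°) cos(-60.00°) = 0.1372 + 0.3554 = 0.4926.
Top-of-atmosphere irradiance = S₀ cos θ_z = 1362 × 0.4926 = 670.92 W/m².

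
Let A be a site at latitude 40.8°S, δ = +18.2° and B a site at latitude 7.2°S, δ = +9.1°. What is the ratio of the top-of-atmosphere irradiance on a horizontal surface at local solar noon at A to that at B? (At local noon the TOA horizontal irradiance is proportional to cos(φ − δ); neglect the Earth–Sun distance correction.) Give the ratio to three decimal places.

0.537

A: cos θ_z = cos(-40.8° − (18.2°)) = 0.5150.
B: cos θ_z = cos(-7.2° − (9.1°)) = 0.9598.
Ratio A/B = 0.5150 / 0.9598 = 0.5366.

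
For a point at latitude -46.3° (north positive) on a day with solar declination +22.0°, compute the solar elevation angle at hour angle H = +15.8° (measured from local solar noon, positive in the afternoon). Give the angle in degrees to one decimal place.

With φ = -46.3°, δ = 22.0°, H = 15.80°: sin φ sin δ = -0.2708, cos φ cos δ cos H = 0.6164, so cos θ_z = 0.3456.
θ_z = arccos(0.3456) = 69.78°, so the elevation is 90° − 69.78° = 20.22°.

20.2°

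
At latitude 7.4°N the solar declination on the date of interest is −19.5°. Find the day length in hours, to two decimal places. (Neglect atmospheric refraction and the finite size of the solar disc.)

11.65 hours

−tan φ tan δ = −(0.1299)(-0.3541) = 0.0460; H_s = arccos(0.0460) = 87.36°.
Day length = 2 H_s / 15° h⁻¹ = 174.72° / 15 = 11.648 h.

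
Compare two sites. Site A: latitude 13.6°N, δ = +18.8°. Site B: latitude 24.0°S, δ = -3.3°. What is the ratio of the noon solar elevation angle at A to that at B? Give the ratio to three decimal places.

A: 90° − |13.6 − (18.8)| = 84.80°.
B: 90° − |-24.0 − (-3.3)| = 69.30°.
Ratio A/B = 84.8000 / 69.3000 = 1.2237.

1.224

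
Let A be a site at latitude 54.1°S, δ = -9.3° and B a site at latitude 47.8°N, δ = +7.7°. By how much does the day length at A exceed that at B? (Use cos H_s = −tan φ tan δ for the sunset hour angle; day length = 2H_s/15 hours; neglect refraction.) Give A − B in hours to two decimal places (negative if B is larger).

+0.60 h

A: H_s = arccos(−tan -54.1° · tan -9.3°) = 103.07°, so 2H_s/15 = 13.7427 h.
B: H_s = arccos(−tan 47.8° · tan 7.7°) = 98.58°, so 2H_s/15 = 13.1440 h.
A − B = 13.7427 − 13.1440 = 0.5987 h.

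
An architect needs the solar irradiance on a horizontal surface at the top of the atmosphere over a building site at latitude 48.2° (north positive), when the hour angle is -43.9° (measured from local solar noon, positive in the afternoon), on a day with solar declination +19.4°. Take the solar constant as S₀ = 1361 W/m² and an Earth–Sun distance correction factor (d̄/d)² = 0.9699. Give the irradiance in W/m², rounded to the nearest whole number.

925 W/m²

cos θ_z = sin(48.2°) sin(19.4°) + cos(48.2°) cos(19.4°) cos(-43.90°) = 0.2476 + 0.4530 = 0.7006.
Top-of-atmosphere irradiance = S₀ (d̄/d)² cos θ_z = 1361 × 0.9699 × 0.7006 = 924.82 W/m².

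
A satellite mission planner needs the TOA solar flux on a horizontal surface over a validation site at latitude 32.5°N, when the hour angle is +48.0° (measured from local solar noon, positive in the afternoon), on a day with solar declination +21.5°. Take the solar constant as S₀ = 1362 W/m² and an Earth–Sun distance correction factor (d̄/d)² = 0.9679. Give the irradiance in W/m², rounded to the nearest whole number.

With φ = 32.5°, δ = 21.5°, H = 48.00°: sin φ sin δ = 0.1969, cos φ cos δ cos H = 0.5251, so cos θ_z = 0.7220.
Top-of-atmosphere irradiance = S₀ (d̄/d)² cos θ_z = 1362 × 0.9679 × 0.7220 = 951.80 W/m².

952 W/m²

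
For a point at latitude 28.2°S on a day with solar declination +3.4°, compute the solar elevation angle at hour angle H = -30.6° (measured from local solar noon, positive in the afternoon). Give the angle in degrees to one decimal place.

With φ = -28.2°, δ = 3.4°, H = -30.60°: sin φ sin δ = -0.0280, cos φ cos δ cos H = 0.7572, so cos θ_z = 0.7292.
θ_z = arccos(0.7292) = 43.18°, so the elevation is 90° − 43.18° = 46.82°.

46.8°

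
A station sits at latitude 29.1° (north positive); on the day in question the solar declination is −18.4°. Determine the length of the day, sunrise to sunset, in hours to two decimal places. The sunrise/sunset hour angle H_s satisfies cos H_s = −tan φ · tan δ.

The sunset hour angle satisfies cos H_s = −tan φ tan δ = 0.1852, giving H_s = 79.33°.
Day length = 2 H_s / 15° h⁻¹ = 158.66° / 15 = 10.577 h.

10.58 hours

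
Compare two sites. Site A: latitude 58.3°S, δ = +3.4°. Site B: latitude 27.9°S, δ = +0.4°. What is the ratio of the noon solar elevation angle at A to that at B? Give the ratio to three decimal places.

A: 90° − |-58.3 − (3.4)| = 28.30°.
B: 90° − |-27.9 − (0.4)| = 61.70°.
Ratio A/B = 28.3000 / 61.7000 = 0.4587.

0.459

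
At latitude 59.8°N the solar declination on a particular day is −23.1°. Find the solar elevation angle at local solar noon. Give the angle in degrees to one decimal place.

7.1°

At local solar noon the hour angle is zero, so the elevation is 90° − |φ − δ| = 90° − |59.8° − (-23.1°)| = 90° − 82.9° = 7.1°.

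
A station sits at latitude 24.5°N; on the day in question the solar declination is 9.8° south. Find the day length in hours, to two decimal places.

The sunset hour angle satisfies cos H_s = −tan φ tan δ = 0.0787, giving H_s = 85.49°.
Day length = 2 H_s / 15° h⁻¹ = 170.98° / 15 = 11.399 h.

11.40 hours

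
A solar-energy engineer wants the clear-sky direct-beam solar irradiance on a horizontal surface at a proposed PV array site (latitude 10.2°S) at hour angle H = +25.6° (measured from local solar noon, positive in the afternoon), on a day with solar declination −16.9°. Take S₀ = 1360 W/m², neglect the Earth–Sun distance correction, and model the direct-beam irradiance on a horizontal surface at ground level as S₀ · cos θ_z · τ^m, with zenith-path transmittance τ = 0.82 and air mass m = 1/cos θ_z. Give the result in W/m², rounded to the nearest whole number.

With φ = -10.2°, δ = -16.9°, H = 25.60°: sin φ sin δ = 0.0515, cos φ cos δ cos H = 0.8492, so cos θ_z = 0.9007.
Air mass m = 1/cos θ_z = 1/0.9007 = 1.110; τ^m = 0.82^1.110 = 0.8023.
Surface direct beam = 1360 × 0.9007 × 0.8023 = 982.78 W/m².

983 W/m²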